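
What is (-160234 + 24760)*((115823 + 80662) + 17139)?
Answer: -28940497776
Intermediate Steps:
(-160234 + 24760)*((115823 + 80662) + 17139) = -135474*(196485 + 17139) = -135474*213624 = -28940497776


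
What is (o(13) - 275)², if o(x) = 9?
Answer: 70756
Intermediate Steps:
(o(13) - 275)² = (9 - 275)² = (-266)² = 70756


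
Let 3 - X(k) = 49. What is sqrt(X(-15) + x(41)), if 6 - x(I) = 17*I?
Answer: I*sqrt(737) ≈ 27.148*I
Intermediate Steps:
x(I) = 6 - 17*I
X(k) = -46 (X(k) = 3 - 1*49 = 3 - 49 = -46)
sqrt(X(-15) + x(41)) = sqrt(-46 + (6 - 17*41)) = sqrt(-46 + (6 - 697)) = sqrt(-46 - 691) = sqrt(-737) = I*sqrt(737)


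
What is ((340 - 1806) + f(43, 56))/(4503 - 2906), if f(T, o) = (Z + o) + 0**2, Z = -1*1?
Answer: -1411/1597 ≈ -0.88353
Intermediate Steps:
Z = -1
f(T, o) = -1 + o (f(T, o) = (-1 + o) + 0**2 = (-1 + o) + 0 = -1 + o)
((340 - 1806) + f(43, 56))/(4503 - 2906) = ((340 - 1806) + (-1 + 56))/(4503 - 2906) = (-1466 + 55)/1597 = -1411*1/1597 = -1411/1597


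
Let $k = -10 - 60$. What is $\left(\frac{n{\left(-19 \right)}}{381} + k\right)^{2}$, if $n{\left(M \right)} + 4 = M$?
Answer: $\frac{712516249}{145161} \approx 4908.5$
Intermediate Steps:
$n{\left(M \right)} = -4 + M$
$k = -70$ ($k = -10 - 60 = -70$)
$\left(\frac{n{\left(-19 \right)}}{381} + k\right)^{2} = \left(\frac{-4 - 19}{381} - 70\right)^{2} = \left(\left(-23\right) \frac{1}{381} - 70\right)^{2} = \left(- \frac{23}{381} - 70\right)^{2} = \left(- \frac{26693}{381}\right)^{2} = \frac{712516249}{145161}$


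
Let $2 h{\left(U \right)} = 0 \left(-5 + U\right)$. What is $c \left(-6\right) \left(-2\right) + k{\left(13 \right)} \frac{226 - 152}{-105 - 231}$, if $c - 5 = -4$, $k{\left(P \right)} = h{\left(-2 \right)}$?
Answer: $12$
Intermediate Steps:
$h{\left(U \right)} = 0$ ($h{\left(U \right)} = \frac{0 \left(-5 + U\right)}{2} = \frac{1}{2} \cdot 0 = 0$)
$k{\left(P \right)} = 0$
$c = 1$ ($c = 5 - 4 = 1$)
$c \left(-6\right) \left(-2\right) + k{\left(13 \right)} \frac{226 - 152}{-105 - 231} = 1 \left(-6\right) \left(-2\right) + 0 \frac{226 - 152}{-105 - 231} = \left(-6\right) \left(-2\right) + 0 \frac{74}{-336} = 12 + 0 \cdot 74 \left(- \frac{1}{336}\right) = 12 + 0 \left(- \frac{37}{168}\right) = 12 + 0 = 12$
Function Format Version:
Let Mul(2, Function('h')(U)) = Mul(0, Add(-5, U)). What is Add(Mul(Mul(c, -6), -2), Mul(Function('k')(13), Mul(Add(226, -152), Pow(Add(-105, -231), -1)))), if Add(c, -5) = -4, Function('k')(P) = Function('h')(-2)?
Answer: 12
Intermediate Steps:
Function('h')(U) = 0 (Function('h')(U) = Mul(Rational(1, 2), Mul(0, Add(-5, U))) = Mul(Rational(1, 2), 0) = 0)
Function('k')(P) = 0
c = 1 (c = Add(5, -4) = 1)
Add(Mul(Mul(c, -6), -2), Mul(Function('k')(13), Mul(Add(226, -152), Pow(Add(-105, -231), -1)))) = Add(Mul(Mul(1, -6), -2), Mul(0, Mul(Add(226, -152), Pow(Add(-105, -231), -1)))) = Add(Mul(-6, -2), Mul(0, Mul(74, Pow(-336, -1)))) = Add(12, Mul(0, Mul(74, Rational(-1, 336)))) = Add(12, Mul(0, Rational(-37, 168))) = Add(12, 0) = 12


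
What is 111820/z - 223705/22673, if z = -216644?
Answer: -310973420/29951033 ≈ -10.383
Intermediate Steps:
111820/z - 223705/22673 = 111820/(-216644) - 223705/22673 = 111820*(-1/216644) - 223705*1/22673 = -27955/54161 - 223705/22673 = -310973420/29951033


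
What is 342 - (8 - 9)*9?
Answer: 351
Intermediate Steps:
342 - (8 - 9)*9 = 342 - (-1)*9 = 342 - 1*(-9) = 342 + 9 = 351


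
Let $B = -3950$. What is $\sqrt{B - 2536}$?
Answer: $i \sqrt{6486} \approx 80.536 i$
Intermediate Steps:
$\sqrt{B - 2536} = \sqrt{-3950 - 2536} = \sqrt{-6486} = i \sqrt{6486}$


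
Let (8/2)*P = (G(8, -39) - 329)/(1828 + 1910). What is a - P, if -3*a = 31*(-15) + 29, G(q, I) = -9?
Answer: 362227/2492 ≈ 145.36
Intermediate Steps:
a = 436/3 (a = -(31*(-15) + 29)/3 = -(-465 + 29)/3 = -1/3*(-436) = 436/3 ≈ 145.33)
P = -169/7476 (P = ((-9 - 329)/(1828 + 1910))/4 = (-338/3738)/4 = (-338*1/3738)/4 = (1/4)*(-169/1869) = -169/7476 ≈ -0.022606)
a - P = 436/3 - 1*(-169/7476) = 436/3 + 169/7476 = 362227/2492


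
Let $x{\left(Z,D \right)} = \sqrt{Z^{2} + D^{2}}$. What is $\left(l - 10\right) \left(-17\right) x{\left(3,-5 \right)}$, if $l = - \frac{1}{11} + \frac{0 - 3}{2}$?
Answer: $\frac{4335 \sqrt{34}}{22} \approx 1149.0$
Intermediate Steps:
$l = - \frac{35}{22}$ ($l = \left(-1\right) \frac{1}{11} + \left(0 - 3\right) \frac{1}{2} = - \frac{1}{11} - \frac{3}{2} = - \frac{35}{22} \approx -1.5909$)
$x{\left(Z,D \right)} = \sqrt{D^{2} + Z^{2}}$
$\left(l - 10\right) \left(-17\right) x{\left(3,-5 \right)} = \left(- \frac{35}{22} - 10\right) \left(-17\right) \sqrt{\left(-5\right)^{2} + 3^{2}} = \left(- \frac{255}{22}\right) \left(-17\right) \sqrt{25 + 9} = \frac{4335 \sqrt{34}}{22}$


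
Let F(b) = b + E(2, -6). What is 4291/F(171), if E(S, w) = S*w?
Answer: 4291/159 ≈ 26.987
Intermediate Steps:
F(b) = -12 + b (F(b) = b + 2*(-6) = b - 12 = -12 + b)
4291/F(171) = 4291/(-12 + 171) = 4291/159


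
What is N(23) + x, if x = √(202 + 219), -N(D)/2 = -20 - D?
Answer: 86 + √421 ≈ 106.52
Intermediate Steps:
N(D) = 40 + 2*D (N(D) = -2*(-20 - D) = 40 + 2*D)
x = √421 ≈ 20.518
N(23) + x = (40 + 2*23) + √421 = (40 + 46) + √421 = 86 + √421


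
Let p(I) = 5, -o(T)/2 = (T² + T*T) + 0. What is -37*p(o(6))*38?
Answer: -7030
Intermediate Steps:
o(T) = -4*T² (o(T) = -2*((T² + T*T) + 0) = -2*((T² + T²) + 0) = -2*(2*T² + 0) = -4*T²)
-37*p(o(6))*38 = -37*5*38 = -185*38 = -7030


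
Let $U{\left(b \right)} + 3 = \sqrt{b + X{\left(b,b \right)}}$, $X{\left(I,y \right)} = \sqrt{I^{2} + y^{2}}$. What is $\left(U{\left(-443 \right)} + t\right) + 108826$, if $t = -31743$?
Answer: $77080 + \sqrt{-443 + 443 \sqrt{2}} \approx 77094.0$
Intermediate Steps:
$U{\left(b \right)} = -3 + \sqrt{b + \sqrt{2} \sqrt{b^{2}}}$ ($U{\left(b \right)} = -3 + \sqrt{b + \sqrt{b^{2} + b^{2}}} = -3 + \sqrt{b + \sqrt{2 b^{2}}} = -3 + \sqrt{b + \sqrt{2} \sqrt{b^{2}}}$)
$\left(U{\left(-443 \right)} + t\right) + 108826 = \left(\left(-3 + \sqrt{-443 + \sqrt{2} \sqrt{\left(-443\right)^{2}}}\right) - 31743\right) + 108826 = \left(\left(-3 + \sqrt{-443 + \sqrt{2} \sqrt{196249}}\right) - 31743\right) + 108826 = \left(\left(-3 + \sqrt{-443 + \sqrt{2} \cdot 443}\right) - 31743\right) + 108826 = \left(\left(-3 + \sqrt{-443 + 443 \sqrt{2}}\right) - 31743\right) + 108826 = \left(-31746 + \sqrt{-443 + 443 \sqrt{2}}\right) + 108826 = 77080 + \sqrt{-443 + 443 \sqrt{2}}$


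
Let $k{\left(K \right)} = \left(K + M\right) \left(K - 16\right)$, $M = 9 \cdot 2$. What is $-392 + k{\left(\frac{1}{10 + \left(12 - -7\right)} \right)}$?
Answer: $- \frac{571821}{841} \approx -679.93$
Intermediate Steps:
$M = 18$
$k{\left(K \right)} = \left(-16 + K\right) \left(18 + K\right)$ ($k{\left(K \right)} = \left(K + 18\right) \left(K - 16\right) = \left(18 + K\right) \left(-16 + K\right) = \left(-16 + K\right) \left(18 + K\right)$)
$-392 + k{\left(\frac{1}{10 + \left(12 - -7\right)} \right)} = -392 + \left(-288 + \left(\frac{1}{10 + \left(12 - -7\right)}\right)^{2} + \frac{2}{10 + \left(12 - -7\right)}\right) = -392 + \left(-288 + \left(\frac{1}{10 + \left(12 + 7\right)}\right)^{2} + \frac{2}{10 + \left(12 + 7\right)}\right) = -392 + \left(-288 + \left(\frac{1}{10 + 19}\right)^{2} + \frac{2}{10 + 19}\right) = -392 + \left(-288 + \left(\frac{1}{29}\right)^{2} + \frac{2}{29}\right) = -392 + \left(-288 + \left(\frac{1}{29}\right)^{2} + 2 \cdot \frac{1}{29}\right) = -392 + \left(-288 + \frac{1}{841} + \frac{2}{29}\right) = -392 - \frac{242149}{841} = - \frac{571821}{841}$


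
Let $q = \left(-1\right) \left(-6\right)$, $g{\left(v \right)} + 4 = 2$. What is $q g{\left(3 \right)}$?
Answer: $-12$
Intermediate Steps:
$g{\left(v \right)} = -2$ ($g{\left(v \right)} = -4 + 2 = -2$)
$q = 6$
$q g{\left(3 \right)} = 6 \left(-2\right) = -12$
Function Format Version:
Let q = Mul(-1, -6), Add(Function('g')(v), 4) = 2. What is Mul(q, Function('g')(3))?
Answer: -12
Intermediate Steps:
Function('g')(v) = -2 (Function('g')(v) = Add(-4, 2) = -2)
q = 6
Mul(q, Function('g')(3)) = Mul(6, -2) = -12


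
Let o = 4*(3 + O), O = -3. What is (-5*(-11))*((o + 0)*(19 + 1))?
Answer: 0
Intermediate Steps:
o = 0 (o = 4*(3 - 3) = 4*0 = 0)
(-5*(-11))*((o + 0)*(19 + 1)) = (-5*(-11))*((0 + 0)*(19 + 1)) = 55*(0*20) = 55*0 = 0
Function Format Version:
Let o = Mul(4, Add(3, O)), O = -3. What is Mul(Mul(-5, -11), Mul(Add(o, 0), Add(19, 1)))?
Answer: 0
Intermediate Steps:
o = 0 (o = Mul(4, Add(3, -3)) = Mul(4, 0) = 0)
Mul(Mul(-5, -11), Mul(Add(o, 0), Add(19, 1))) = Mul(Mul(-5, -11), Mul(Add(0, 0), Add(19, 1))) = Mul(55, Mul(0, 20)) = Mul(55, 0) = 0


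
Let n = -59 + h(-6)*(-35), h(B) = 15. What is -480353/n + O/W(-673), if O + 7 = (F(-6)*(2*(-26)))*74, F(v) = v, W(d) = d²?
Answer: 217579283241/264510536 ≈ 822.57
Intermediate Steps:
O = 23081 (O = -7 - 12*(-26)*74 = -7 - 6*(-52)*74 = -7 + 312*74 = -7 + 23088 = 23081)
n = -584 (n = -59 + 15*(-35) = -59 - 525 = -584)
-480353/n + O/W(-673) = -480353/(-584) + 23081/((-673)²) = -480353*(-1/584) + 23081/452929 = 480353/584 + 23081*(1/452929) = 480353/584 + 23081/452929 = 217579283241/264510536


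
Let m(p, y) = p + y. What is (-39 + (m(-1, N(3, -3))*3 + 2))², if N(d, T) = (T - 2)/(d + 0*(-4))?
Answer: 2025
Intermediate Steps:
N(d, T) = (-2 + T)/d (N(d, T) = (-2 + T)/(d + 0) = (-2 + T)/d)
(-39 + (m(-1, N(3, -3))*3 + 2))² = (-39 + ((-1 + (-2 - 3)/3)*3 + 2))² = (-39 + ((-1 + (⅓)*(-5))*3 + 2))² = (-39 + ((-1 - 5/3)*3 + 2))² = (-39 + (-8/3*3 + 2))² = (-39 + (-8 + 2))² = (-39 - 6)² = (-45)² = 2025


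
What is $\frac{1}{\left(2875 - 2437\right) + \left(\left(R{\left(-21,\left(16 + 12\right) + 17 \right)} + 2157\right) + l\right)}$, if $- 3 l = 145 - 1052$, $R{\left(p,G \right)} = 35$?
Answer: $\frac{3}{8797} \approx 0.00034103$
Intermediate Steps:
$l = \frac{907}{3}$ ($l = - \frac{145 - 1052}{3} = \left(- \frac{1}{3}\right) \left(-907\right) = \frac{907}{3} \approx 302.33$)
$\frac{1}{\left(2875 - 2437\right) + \left(\left(R{\left(-21,\left(16 + 12\right) + 17 \right)} + 2157\right) + l\right)} = \frac{1}{\left(2875 - 2437\right) + \left(\left(35 + 2157\right) + \frac{907}{3}\right)} = \frac{1}{438 + \left(2192 + \frac{907}{3}\right)} = \frac{1}{438 + \frac{7483}{3}} = \frac{1}{\frac{8797}{3}} = \frac{3}{8797}$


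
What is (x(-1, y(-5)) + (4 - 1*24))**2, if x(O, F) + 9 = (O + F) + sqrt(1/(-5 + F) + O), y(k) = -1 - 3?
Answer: (102 - I*sqrt(10))**2/9 ≈ 1154.9 - 71.678*I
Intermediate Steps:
y(k) = -4
x(O, F) = -9 + F + O + sqrt(O + 1/(-5 + F)) (x(O, F) = -9 + ((O + F) + sqrt(1/(-5 + F) + O)) = -9 + ((F + O) + sqrt(O + 1/(-5 + F))) = -9 + (F + O + sqrt(O + 1/(-5 + F))) = -9 + F + O + sqrt(O + 1/(-5 + F)))
(x(-1, y(-5)) + (4 - 1*24))**2 = ((-9 - 4 - 1 + sqrt((1 - (-5 - 4))/(-5 - 4))) + (4 - 1*24))**2 = ((-9 - 4 - 1 + sqrt((1 - 1*(-9))/(-9))) + (4 - 24))**2 = ((-9 - 4 - 1 + sqrt(-(1 + 9)/9)) - 20)**2 = ((-9 - 4 - 1 + sqrt(-1/9*10)) - 20)**2 = ((-9 - 4 - 1 + sqrt(-10/9)) - 20)**2 = ((-9 - 4 - 1 + I*sqrt(10)/3) - 20)**2 = ((-14 + I*sqrt(10)/3) - 20)**2 = (-34 + I*sqrt(10)/3)**2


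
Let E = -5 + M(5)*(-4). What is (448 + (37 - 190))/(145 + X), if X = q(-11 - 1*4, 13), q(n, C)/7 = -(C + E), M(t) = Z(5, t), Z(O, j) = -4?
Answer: -295/23 ≈ -12.826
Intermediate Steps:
M(t) = -4
E = 11 (E = -5 - 4*(-4) = -5 + 16 = 11)
q(n, C) = -77 - 7*C (q(n, C) = 7*(-(C + 11)) = 7*(-(11 + C)) = 7*(-11 - C) = -77 - 7*C)
X = -168 (X = -77 - 7*13 = -77 - 91 = -168)
(448 + (37 - 190))/(145 + X) = (448 + (37 - 190))/(145 - 168) = (448 - 153)/(-23) = 295*(-1/23) = -295/23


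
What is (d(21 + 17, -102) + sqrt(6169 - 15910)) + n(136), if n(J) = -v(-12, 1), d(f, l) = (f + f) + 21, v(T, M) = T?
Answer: 109 + I*sqrt(9741) ≈ 109.0 + 98.697*I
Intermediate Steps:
d(f, l) = 21 + 2*f (d(f, l) = 2*f + 21 = 21 + 2*f)
n(J) = 12 (n(J) = -1*(-12) = 12)
(d(21 + 17, -102) + sqrt(6169 - 15910)) + n(136) = ((21 + 2*(21 + 17)) + sqrt(6169 - 15910)) + 12 = ((21 + 2*38) + sqrt(-9741)) + 12 = ((21 + 76) + I*sqrt(9741)) + 12 = (97 + I*sqrt(9741)) + 12 = 109 + I*sqrt(9741)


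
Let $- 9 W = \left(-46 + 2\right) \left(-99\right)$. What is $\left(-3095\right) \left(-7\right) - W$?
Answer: $22149$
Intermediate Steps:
$W = -484$ ($W = - \frac{\left(-46 + 2\right) \left(-99\right)}{9} = - \frac{\left(-44\right) \left(-99\right)}{9} = \left(- \frac{1}{9}\right) 4356 = -484$)
$\left(-3095\right) \left(-7\right) - W = \left(-3095\right) \left(-7\right) - -484 = 21665 + 484 = 22149$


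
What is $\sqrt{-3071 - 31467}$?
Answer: $i \sqrt{34538} \approx 185.84 i$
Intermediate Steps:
$\sqrt{-3071 - 31467} = \sqrt{-34538} = i \sqrt{34538}$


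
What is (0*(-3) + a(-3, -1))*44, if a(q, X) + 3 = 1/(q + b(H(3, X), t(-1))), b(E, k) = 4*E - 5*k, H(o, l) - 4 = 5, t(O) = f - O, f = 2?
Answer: -1166/9 ≈ -129.56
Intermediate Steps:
t(O) = 2 - O
H(o, l) = 9 (H(o, l) = 4 + 5 = 9)
b(E, k) = -5*k + 4*E
a(q, X) = -3 + 1/(21 + q) (a(q, X) = -3 + 1/(q + (-5*(2 - 1*(-1)) + 4*9)) = -3 + 1/(q + (-5*(2 + 1) + 36)) = -3 + 1/(q + (-5*3 + 36)) = -3 + 1/(q + (-15 + 36)) = -3 + 1/(q + 21) = -3 + 1/(21 + q))
(0*(-3) + a(-3, -1))*44 = (0*(-3) + (-62 - 3*(-3))/(21 - 3))*44 = (0 + (-62 + 9)/18)*44 = (0 + (1/18)*(-53))*44 = (0 - 53/18)*44 = -53/18*44 = -1166/9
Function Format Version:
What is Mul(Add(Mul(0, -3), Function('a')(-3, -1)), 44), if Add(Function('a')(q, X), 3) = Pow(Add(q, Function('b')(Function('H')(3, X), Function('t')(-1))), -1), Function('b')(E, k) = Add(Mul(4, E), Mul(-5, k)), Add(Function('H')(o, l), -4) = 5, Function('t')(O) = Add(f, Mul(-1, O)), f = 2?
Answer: Rational(-1166, 9) ≈ -129.56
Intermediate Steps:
Function('t')(O) = Add(2, Mul(-1, O))
Function('H')(o, l) = 9 (Function('H')(o, l) = Add(4, 5) = 9)
Function('b')(E, k) = Add(Mul(-5, k), Mul(4, E))
Function('a')(q, X) = Add(-3, Pow(Add(21, q), -1)) (Function('a')(q, X) = Add(-3, Pow(Add(q, Add(Mul(-5, Add(2, Mul(-1, -1))), Mul(4, 9))), -1)) = Add(-3, Pow(Add(q, Add(Mul(-5, Add(2, 1)), 36)), -1)) = Add(-3, Pow(Add(q, Add(Mul(-5, 3), 36)), -1)) = Add(-3, Pow(Add(q, Add(-15, 36)), -1)) = Add(-3, Pow(Add(q, 21), -1)) = Add(-3, Pow(Add(21, q), -1)))
Mul(Add(Mul(0, -3), Function('a')(-3, -1)), 44) = Mul(Add(Mul(0, -3), Mul(Pow(Add(21, -3), -1), Add(-62, Mul(-3, -3)))), 44) = Mul(Add(0, Mul(Pow(18, -1), Add(-62, 9))), 44) = Mul(Add(0, Mul(Rational(1, 18), -53)), 44) = Mul(Add(0, Rational(-53, 18)), 44) = Mul(Rational(-53, 18), 44) = Rational(-1166, 9)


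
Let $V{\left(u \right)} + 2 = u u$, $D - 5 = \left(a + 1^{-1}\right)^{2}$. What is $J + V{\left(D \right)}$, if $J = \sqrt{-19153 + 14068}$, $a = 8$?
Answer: $7394 + 3 i \sqrt{565} \approx 7394.0 + 71.309 i$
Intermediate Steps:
$D = 86$ ($D = 5 + \left(8 + 1^{-1}\right)^{2} = 5 + \left(8 + 1\right)^{2} = 5 + 9^{2} = 5 + 81 = 86$)
$V{\left(u \right)} = -2 + u^{2}$ ($V{\left(u \right)} = -2 + u u = -2 + u^{2}$)
$J = 3 i \sqrt{565}$ ($J = \sqrt{-5085} = 3 i \sqrt{565} \approx 71.309 i$)
$J + V{\left(D \right)} = 3 i \sqrt{565} - \left(2 - 86^{2}\right) = 3 i \sqrt{565} + \left(-2 + 7396\right) = 3 i \sqrt{565} + 7394 = 7394 + 3 i \sqrt{565}$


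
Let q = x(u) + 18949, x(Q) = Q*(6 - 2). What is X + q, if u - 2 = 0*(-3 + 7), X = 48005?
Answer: 66962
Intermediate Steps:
u = 2 (u = 2 + 0*(-3 + 7) = 2 + 0*4 = 2 + 0 = 2)
x(Q) = 4*Q (x(Q) = Q*4 = 4*Q)
q = 18957 (q = 4*2 + 18949 = 8 + 18949 = 18957)
X + q = 48005 + 18957 = 66962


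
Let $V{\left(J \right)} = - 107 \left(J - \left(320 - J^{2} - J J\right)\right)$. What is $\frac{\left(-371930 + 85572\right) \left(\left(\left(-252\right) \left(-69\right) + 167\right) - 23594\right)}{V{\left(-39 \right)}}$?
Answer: $- \frac{1729315962}{287081} \approx -6023.8$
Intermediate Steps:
$V{\left(J \right)} = 34240 - 214 J^{2} - 107 J$ ($V{\left(J \right)} = - 107 \left(J + \left(\left(J^{2} + J^{2}\right) - 320\right)\right) = - 107 \left(J + \left(2 J^{2} - 320\right)\right) = - 107 \left(J + \left(-320 + 2 J^{2}\right)\right) = - 107 \left(-320 + J + 2 J^{2}\right) = 34240 - 214 J^{2} - 107 J$)
$\frac{\left(-371930 + 85572\right) \left(\left(\left(-252\right) \left(-69\right) + 167\right) - 23594\right)}{V{\left(-39 \right)}} = \frac{\left(-371930 + 85572\right) \left(\left(\left(-252\right) \left(-69\right) + 167\right) - 23594\right)}{34240 - 214 \left(-39\right)^{2} - -4173} = \frac{\left(-286358\right) \left(\left(17388 + 167\right) - 23594\right)}{34240 - 325494 + 4173} = \frac{\left(-286358\right) \left(17555 - 23594\right)}{34240 - 325494 + 4173} = \frac{\left(-286358\right) \left(-6039\right)}{-287081} = 1729315962 \left(- \frac{1}{287081}\right) = - \frac{1729315962}{287081}$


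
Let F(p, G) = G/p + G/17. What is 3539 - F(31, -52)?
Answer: 1867549/527 ≈ 3543.7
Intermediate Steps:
F(p, G) = G/17 + G/p (F(p, G) = G/p + G*(1/17) = G/p + G/17 = G/17 + G/p)
3539 - F(31, -52) = 3539 - ((1/17)*(-52) - 52/31) = 3539 - (-52/17 - 52*1/31) = 3539 - (-52/17 - 52/31) = 3539 - 1*(-2496/527) = 3539 + 2496/527 = 1867549/527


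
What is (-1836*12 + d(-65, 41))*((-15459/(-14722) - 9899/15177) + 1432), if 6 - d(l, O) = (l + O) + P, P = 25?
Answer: -7049718115325671/223435794 ≈ -3.1551e+7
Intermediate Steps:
d(l, O) = -19 - O - l (d(l, O) = 6 - ((l + O) + 25) = 6 - ((O + l) + 25) = 6 - (25 + O + l) = 6 + (-25 - O - l) = -19 - O - l)
(-1836*12 + d(-65, 41))*((-15459/(-14722) - 9899/15177) + 1432) = (-1836*12 + (-19 - 1*41 - 1*(-65)))*((-15459/(-14722) - 9899/15177) + 1432) = (-22032 + (-19 - 41 + 65))*((-15459*(-1/14722) - 9899*1/15177) + 1432) = (-22032 + 5)*((15459/14722 - 9899/15177) + 1432) = -22027*(88888165/223435794 + 1432) = -22027*320048945173/223435794 = -7049718115325671/223435794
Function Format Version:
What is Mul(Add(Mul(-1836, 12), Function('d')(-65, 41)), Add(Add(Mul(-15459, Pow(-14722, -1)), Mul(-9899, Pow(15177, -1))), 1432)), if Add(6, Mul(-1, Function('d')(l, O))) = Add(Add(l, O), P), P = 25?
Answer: Rational(-7049718115325671, 223435794) ≈ -3.1551e+7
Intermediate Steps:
Function('d')(l, O) = Add(-19, Mul(-1, O), Mul(-1, l)) (Function('d')(l, O) = Add(6, Mul(-1, Add(Add(l, O), 25))) = Add(6, Mul(-1, Add(Add(O, l), 25))) = Add(6, Mul(-1, Add(25, O, l))) = Add(6, Add(-25, Mul(-1, O), Mul(-1, l))) = Add(-19, Mul(-1, O), Mul(-1, l)))
Mul(Add(Mul(-1836, 12), Function('d')(-65, 41)), Add(Add(Mul(-15459, Pow(-14722, -1)), Mul(-9899, Pow(15177, -1))), 1432)) = Mul(Add(Mul(-1836, 12), Add(-19, Mul(-1, 41), Mul(-1, -65))), Add(Add(Mul(-15459, Pow(-14722, -1)), Mul(-9899, Pow(15177, -1))), 1432)) = Mul(Add(-22032, Add(-19, -41, 65)), Add(Add(Mul(-15459, Rational(-1, 14722)), Mul(-9899, Rational(1, 15177))), 1432)) = Mul(Add(-22032, 5), Add(Add(Rational(15459, 14722), Rational(-9899, 15177)), 1432)) = Mul(-22027, Add(Rational(88888165, 223435794), 1432)) = Mul(-22027, Rational(320048945173, 223435794)) = Rational(-7049718115325671, 223435794)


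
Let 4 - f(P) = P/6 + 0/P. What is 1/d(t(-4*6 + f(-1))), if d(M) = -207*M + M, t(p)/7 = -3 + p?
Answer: 3/98777 ≈ 3.0371e-5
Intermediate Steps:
f(P) = 4 - P/6 (f(P) = 4 - (P/6 + 0/P) = 4 - (P*(1/6) + 0) = 4 - (P/6 + 0) = 4 - P/6)
t(p) = -21 + 7*p (t(p) = 7*(-3 + p) = -21 + 7*p)
d(M) = -206*M
1/d(t(-4*6 + f(-1))) = 1/(-206*(-21 + 7*(-4*6 + (4 - 1/6*(-1))))) = 1/(-206*(-21 + 7*(-24 + (4 + 1/6)))) = 1/(-206*(-21 + 7*(-24 + 25/6))) = 1/(-206*(-21 + 7*(-119/6))) = 1/(-206*(-21 - 833/6)) = 1/(-206*(-959/6)) = 1/(98777/3) = 3/98777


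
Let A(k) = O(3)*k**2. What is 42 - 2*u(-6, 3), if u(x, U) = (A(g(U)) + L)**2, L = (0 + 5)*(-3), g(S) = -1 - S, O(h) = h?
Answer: -2136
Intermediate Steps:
L = -15 (L = 5*(-3) = -15)
A(k) = 3*k**2
u(x, U) = (-15 + 3*(-1 - U)**2)**2 (u(x, U) = (3*(-1 - U)**2 - 15)**2 = (-15 + 3*(-1 - U)**2)**2)
42 - 2*u(-6, 3) = 42 - 18*(-5 + (1 + 3)**2)**2 = 42 - 18*(-5 + 4**2)**2 = 42 - 18*(-5 + 16)**2 = 42 - 18*11**2 = 42 - 18*121 = 42 - 2*1089 = 42 - 2178 = -2136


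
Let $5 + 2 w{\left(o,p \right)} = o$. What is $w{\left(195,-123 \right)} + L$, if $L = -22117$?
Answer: $-22022$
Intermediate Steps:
$w{\left(o,p \right)} = - \frac{5}{2} + \frac{o}{2}$
$w{\left(195,-123 \right)} + L = \left(- \frac{5}{2} + \frac{1}{2} \cdot 195\right) - 22117 = \left(- \frac{5}{2} + \frac{195}{2}\right) - 22117 = 95 - 22117 = -22022$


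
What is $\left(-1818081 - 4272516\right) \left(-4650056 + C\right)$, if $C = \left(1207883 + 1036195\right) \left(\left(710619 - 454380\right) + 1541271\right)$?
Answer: $-24567933441512607228$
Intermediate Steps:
$C = 4033752645780$ ($C = 2244078 \left(\left(710619 - 454380\right) + 1541271\right) = 2244078 \left(256239 + 1541271\right) = 2244078 \cdot 1797510 = 4033752645780$)
$\left(-1818081 - 4272516\right) \left(-4650056 + C\right) = \left(-1818081 - 4272516\right) \left(-4650056 + 4033752645780\right) = \left(-6090597\right) 4033747995724 = -24567933441512607228$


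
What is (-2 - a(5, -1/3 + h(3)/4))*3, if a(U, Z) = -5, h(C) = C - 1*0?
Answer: 9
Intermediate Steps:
h(C) = C (h(C) = C + 0 = C)
(-2 - a(5, -1/3 + h(3)/4))*3 = (-2 - 1*(-5))*3 = (-2 + 5)*3 = 3*3 = 9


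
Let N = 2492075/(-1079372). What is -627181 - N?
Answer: -676959118257/1079372 ≈ -6.2718e+5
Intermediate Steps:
N = -2492075/1079372 (N = 2492075*(-1/1079372) = -2492075/1079372 ≈ -2.3088)
-627181 - N = -627181 - 1*(-2492075/1079372) = -627181 + 2492075/1079372 = -676959118257/1079372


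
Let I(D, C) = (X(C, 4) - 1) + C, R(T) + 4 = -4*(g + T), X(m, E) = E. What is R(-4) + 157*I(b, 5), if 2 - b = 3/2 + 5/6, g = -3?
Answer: 1280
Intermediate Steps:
b = -1/3 (b = 2 - (3/2 + 5/6) = 2 - 1*7/3 = 2 - 7/3 = -1/3 ≈ -0.33333)
R(T) = 8 - 4*T (R(T) = -4 - 4*(-3 + T) = -4 + (12 - 4*T) = 8 - 4*T)
I(D, C) = 3 + C (I(D, C) = (4 - 1) + C = 3 + C)
R(-4) + 157*I(b, 5) = (8 - 4*(-4)) + 157*(3 + 5) = (8 + 16) + 157*8 = 24 + 1256 = 1280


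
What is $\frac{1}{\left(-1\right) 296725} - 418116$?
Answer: $- \frac{124065470101}{296725} \approx -4.1812 \cdot 10^{5}$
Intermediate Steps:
$\frac{1}{\left(-1\right) 296725} - 418116 = \frac{1}{-296725} - 418116 = - \frac{1}{296725} - 418116 = - \frac{124065470101}{296725}$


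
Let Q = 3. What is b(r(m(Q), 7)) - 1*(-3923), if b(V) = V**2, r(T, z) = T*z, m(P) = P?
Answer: 4364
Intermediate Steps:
b(r(m(Q), 7)) - 1*(-3923) = (3*7)**2 - 1*(-3923) = 21**2 + 3923 = 441 + 3923 = 4364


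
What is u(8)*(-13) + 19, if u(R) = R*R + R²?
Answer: -1645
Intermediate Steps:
u(R) = 2*R² (u(R) = R² + R² = 2*R²)
u(8)*(-13) + 19 = (2*8²)*(-13) + 19 = (2*64)*(-13) + 19 = 128*(-13) + 19 = -1664 + 19 = -1645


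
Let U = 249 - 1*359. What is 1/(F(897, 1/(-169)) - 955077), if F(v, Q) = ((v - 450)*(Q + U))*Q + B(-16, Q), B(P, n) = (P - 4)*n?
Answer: -28561/27269640640 ≈ -1.0474e-6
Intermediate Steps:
B(P, n) = n*(-4 + P) (B(P, n) = (-4 + P)*n = n*(-4 + P))
U = -110 (U = 249 - 359 = -110)
F(v, Q) = -20*Q + Q*(-450 + v)*(-110 + Q) (F(v, Q) = ((v - 450)*(Q - 110))*Q + Q*(-4 - 16) = ((-450 + v)*(-110 + Q))*Q + Q*(-20) = Q*(-450 + v)*(-110 + Q) - 20*Q = -20*Q + Q*(-450 + v)*(-110 + Q))
1/(F(897, 1/(-169)) - 955077) = 1/((49480 - 450/(-169) - 110*897 + 897/(-169))/(-169) - 955077) = 1/(-(49480 - 450*(-1/169) - 98670 - 1/169*897)/169 - 955077) = 1/(-(49480 + 450/169 - 98670 - 69/13)/169 - 955077) = 1/(-1/169*(-8313557/169) - 955077) = 1/(8313557/28561 - 955077) = 1/(-27269640640/28561) = -28561/27269640640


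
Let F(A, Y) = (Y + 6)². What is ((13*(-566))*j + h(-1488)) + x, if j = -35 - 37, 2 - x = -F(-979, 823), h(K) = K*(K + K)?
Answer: 5645307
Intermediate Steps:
h(K) = 2*K² (h(K) = K*(2*K) = 2*K²)
F(A, Y) = (6 + Y)²
x = 687243 (x = 2 - (-1)*(6 + 823)² = 2 - (-1)*829² = 2 - (-1)*687241 = 2 - 1*(-687241) = 2 + 687241 = 687243)
j = -72
((13*(-566))*j + h(-1488)) + x = ((13*(-566))*(-72) + 2*(-1488)²) + 687243 = (-7358*(-72) + 2*2214144) + 687243 = (529776 + 4428288) + 687243 = 4958064 + 687243 = 5645307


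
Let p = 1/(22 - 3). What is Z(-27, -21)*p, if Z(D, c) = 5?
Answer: 5/19 ≈ 0.26316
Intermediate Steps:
p = 1/19 ≈ 0.052632
Z(-27, -21)*p = 5*(1/19) = 5/19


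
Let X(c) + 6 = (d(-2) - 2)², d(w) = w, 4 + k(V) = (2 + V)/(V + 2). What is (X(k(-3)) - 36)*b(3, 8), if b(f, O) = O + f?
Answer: -286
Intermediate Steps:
k(V) = -3 (k(V) = -4 + (2 + V)/(V + 2) = -4 + (2 + V)/(2 + V) = -4 + 1 = -3)
X(c) = 10 (X(c) = -6 + (-2 - 2)² = -6 + (-4)² = -6 + 16 = 10)
(X(k(-3)) - 36)*b(3, 8) = (10 - 36)*(8 + 3) = -26*11 = -286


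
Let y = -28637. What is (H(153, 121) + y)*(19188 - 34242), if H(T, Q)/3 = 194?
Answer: 422339970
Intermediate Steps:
H(T, Q) = 582 (H(T, Q) = 3*194 = 582)
(H(153, 121) + y)*(19188 - 34242) = (582 - 28637)*(19188 - 34242) = -28055*(-15054) = 422339970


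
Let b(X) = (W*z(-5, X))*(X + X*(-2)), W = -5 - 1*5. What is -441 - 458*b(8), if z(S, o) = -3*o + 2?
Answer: 805639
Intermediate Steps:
z(S, o) = 2 - 3*o
W = -10 (W = -5 - 5 = -10)
b(X) = -X*(-20 + 30*X) (b(X) = (-10*(2 - 3*X))*(X + X*(-2)) = (-20 + 30*X)*(X - 2*X) = (-20 + 30*X)*(-X) = -X*(-20 + 30*X))
-441 - 458*b(8) = -441 - 4580*8*(2 - 3*8) = -441 - 4580*8*(2 - 24) = -441 - 4580*8*(-22) = -441 - 458*(-1760) = -441 + 806080 = 805639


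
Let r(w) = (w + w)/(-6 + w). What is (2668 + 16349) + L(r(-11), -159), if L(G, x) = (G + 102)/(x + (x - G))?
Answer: 25805630/1357 ≈ 19017.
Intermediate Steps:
r(w) = 2*w/(-6 + w) (r(w) = (2*w)/(-6 + w) = 2*w/(-6 + w))
L(G, x) = (102 + G)/(-G + 2*x)
(2668 + 16349) + L(r(-11), -159) = (2668 + 16349) + (102 + 2*(-11)/(-6 - 11))/(-2*(-11)/(-6 - 11) + 2*(-159)) = 19017 + (102 + 2*(-11)/(-17))/(-2*(-11)/(-17) - 318) = 19017 + (102 + 2*(-11)*(-1/17))/(-2*(-11)*(-1)/17 - 318) = 19017 + (102 + 22/17)/(-1*22/17 - 318) = 19017 + (1756/17)/(-22/17 - 318) = 19017 + (1756/17)/(-5428/17) = 19017 - 17/5428*1756/17 = 19017 - 439/1357 = 25805630/1357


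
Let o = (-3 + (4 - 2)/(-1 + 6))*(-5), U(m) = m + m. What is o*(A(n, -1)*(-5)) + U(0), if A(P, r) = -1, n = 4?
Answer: 65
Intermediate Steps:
U(m) = 2*m
o = 13 (o = (-3 + 2/5)*(-5) = (-3 + 2*(⅕))*(-5) = (-3 + ⅖)*(-5) = -13/5*(-5) = 13)
o*(A(n, -1)*(-5)) + U(0) = 13*(-1*(-5)) + 2*0 = 13*5 + 0 = 65 + 0 = 65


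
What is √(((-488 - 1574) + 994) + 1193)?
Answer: 5*√5 ≈ 11.180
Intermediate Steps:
√(((-488 - 1574) + 994) + 1193) = √((-2062 + 994) + 1193) = √(-1068 + 1193) = √125 = 5*√5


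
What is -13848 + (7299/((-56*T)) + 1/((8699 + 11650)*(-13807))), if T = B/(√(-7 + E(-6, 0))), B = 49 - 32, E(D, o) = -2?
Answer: -3890715288265/280958643 - 21897*I/952 ≈ -13848.0 - 23.001*I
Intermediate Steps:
B = 17
T = -17*I/3 (T = 17/(√(-7 - 2)) = 17/(√(-9)) = 17/((3*I)) = 17*(-I/3) = -17*I/3 ≈ -5.6667*I)
-13848 + (7299/((-56*T)) + 1/((8699 + 11650)*(-13807))) = -13848 + (7299/((-(-952)*I/3)) + 1/((8699 + 11650)*(-13807))) = -13848 + (7299/((952*I/3)) - 1/13807/20349) = -13848 + (7299*(-3*I/952) + (1/20349)*(-1/13807)) = -13848 + (-21897*I/952 - 1/280958643) = -13848 + (-1/280958643 - 21897*I/952) = -3890715288265/280958643 - 21897*I/952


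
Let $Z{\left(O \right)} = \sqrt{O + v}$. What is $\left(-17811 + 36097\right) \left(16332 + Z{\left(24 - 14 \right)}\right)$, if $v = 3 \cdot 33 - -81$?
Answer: $298646952 + 18286 \sqrt{190} \approx 2.989 \cdot 10^{8}$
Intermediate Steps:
$v = 180$ ($v = 99 + 81 = 180$)
$Z{\left(O \right)} = \sqrt{180 + O}$ ($Z{\left(O \right)} = \sqrt{O + 180} = \sqrt{180 + O}$)
$\left(-17811 + 36097\right) \left(16332 + Z{\left(24 - 14 \right)}\right) = \left(-17811 + 36097\right) \left(16332 + \sqrt{180 + \left(24 - 14\right)}\right) = 18286 \left(16332 + \sqrt{180 + \left(24 - 14\right)}\right) = 18286 \left(16332 + \sqrt{180 + 10}\right) = 18286 \left(16332 + \sqrt{190}\right) = 298646952 + 18286 \sqrt{190}$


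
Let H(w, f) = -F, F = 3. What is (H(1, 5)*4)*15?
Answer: -180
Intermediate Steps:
H(w, f) = -3 (H(w, f) = -1*3 = -3)
(H(1, 5)*4)*15 = -3*4*15 = -12*15 = -180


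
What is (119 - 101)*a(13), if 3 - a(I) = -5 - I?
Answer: 378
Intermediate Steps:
a(I) = 8 + I (a(I) = 3 - (-5 - I) = 3 + (5 + I) = 8 + I)
(119 - 101)*a(13) = (119 - 101)*(8 + 13) = 18*21 = 378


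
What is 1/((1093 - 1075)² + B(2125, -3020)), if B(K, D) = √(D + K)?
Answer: 324/105871 - I*√895/105871 ≈ 0.0030603 - 0.00028258*I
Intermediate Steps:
1/((1093 - 1075)² + B(2125, -3020)) = 1/((1093 - 1075)² + √(-3020 + 2125)) = 1/(18² + √(-895)) = 1/(324 + I*√895)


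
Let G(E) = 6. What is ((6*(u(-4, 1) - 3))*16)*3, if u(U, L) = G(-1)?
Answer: 864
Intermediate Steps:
u(U, L) = 6
((6*(u(-4, 1) - 3))*16)*3 = ((6*(6 - 3))*16)*3 = ((6*3)*16)*3 = (18*16)*3 = 288*3 = 864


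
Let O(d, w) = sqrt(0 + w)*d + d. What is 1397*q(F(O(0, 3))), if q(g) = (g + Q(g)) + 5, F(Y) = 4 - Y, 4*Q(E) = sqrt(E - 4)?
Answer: 12573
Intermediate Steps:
O(d, w) = d + d*sqrt(w) (O(d, w) = sqrt(w)*d + d = d*sqrt(w) + d = d + d*sqrt(w))
Q(E) = sqrt(-4 + E)/4 (Q(E) = sqrt(E - 4)/4 = sqrt(-4 + E)/4)
q(g) = 5 + g + sqrt(-4 + g)/4 (q(g) = (g + sqrt(-4 + g)/4) + 5 = 5 + g + sqrt(-4 + g)/4)
1397*q(F(O(0, 3))) = 1397*(5 + (4 - 0*(1 + sqrt(3))) + sqrt(-4 + (4 - 0*(1 + sqrt(3))))/4) = 1397*(5 + (4 - 1*0) + sqrt(-4 + (4 - 1*0))/4) = 1397*(5 + (4 + 0) + sqrt(-4 + (4 + 0))/4) = 1397*(5 + 4 + sqrt(-4 + 4)/4) = 1397*(5 + 4 + sqrt(0)/4) = 1397*(5 + 4 + (1/4)*0) = 1397*(5 + 4 + 0) = 1397*9 = 12573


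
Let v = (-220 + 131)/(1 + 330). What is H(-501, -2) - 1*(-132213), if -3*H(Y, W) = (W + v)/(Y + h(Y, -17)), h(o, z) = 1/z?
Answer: 1118306988895/8458374 ≈ 1.3221e+5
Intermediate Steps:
v = -89/331 ≈ -0.26888
H(Y, W) = -(-89/331 + W)/(3*(-1/17 + Y)) (H(Y, W) = -(W - 89/331)/(3*(Y + 1/(-17))) = -(-89/331 + W)/(3*(Y - 1/17)) = -(-89/331 + W)/(3*(-1/17 + Y)))
H(-501, -2) - 1*(-132213) = 17*(89 - 331*(-2))/(993*(-1 + 17*(-501))) - 1*(-132213) = 17*(89 + 662)/(993*(-1 - 8517)) + 132213 = (17/993)*751/(-8518) + 132213 = (17/993)*(-1/8518)*751 + 132213 = -12767/8458374 + 132213 = 1118306988895/8458374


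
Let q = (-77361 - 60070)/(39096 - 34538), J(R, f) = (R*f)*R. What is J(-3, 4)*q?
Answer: -2473758/2279 ≈ -1085.5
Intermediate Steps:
J(R, f) = f*R**2
q = -137431/4558 ≈ -30.152
J(-3, 4)*q = (4*(-3)**2)*(-137431/4558) = (4*9)*(-137431/4558) = 36*(-137431/4558) = -2473758/2279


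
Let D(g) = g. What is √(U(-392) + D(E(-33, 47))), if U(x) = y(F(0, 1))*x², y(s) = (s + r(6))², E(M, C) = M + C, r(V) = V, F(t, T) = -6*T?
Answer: √14 ≈ 3.7417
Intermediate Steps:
E(M, C) = C + M
y(s) = (6 + s)² (y(s) = (s + 6)² = (6 + s)²)
U(x) = 0 (U(x) = (6 - 6*1)²*x² = (6 - 6)²*x² = 0²*x² = 0*x² = 0)
√(U(-392) + D(E(-33, 47))) = √(0 + (47 - 33)) = √(0 + 14) = √14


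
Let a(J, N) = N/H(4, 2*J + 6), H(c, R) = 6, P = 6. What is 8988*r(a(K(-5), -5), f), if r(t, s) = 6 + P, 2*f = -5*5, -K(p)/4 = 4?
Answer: 107856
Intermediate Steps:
K(p) = -16 (K(p) = -4*4 = -16)
f = -25/2 (f = (-5*5)/2 = (½)*(-25) = -25/2 ≈ -12.500)
a(J, N) = N/6
r(t, s) = 12 (r(t, s) = 6 + 6 = 12)
8988*r(a(K(-5), -5), f) = 8988*12 = 107856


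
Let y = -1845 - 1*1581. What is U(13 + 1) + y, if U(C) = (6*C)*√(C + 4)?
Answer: -3426 + 252*√2 ≈ -3069.6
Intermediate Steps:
U(C) = 6*C*√(4 + C) (U(C) = (6*C)*√(4 + C) = 6*C*√(4 + C))
y = -3426 (y = -1845 - 1581 = -3426)
U(13 + 1) + y = 6*(13 + 1)*√(4 + (13 + 1)) - 3426 = 6*14*√(4 + 14) - 3426 = 6*14*√18 - 3426 = 6*14*(3*√2) - 3426 = 252*√2 - 3426 = -3426 + 252*√2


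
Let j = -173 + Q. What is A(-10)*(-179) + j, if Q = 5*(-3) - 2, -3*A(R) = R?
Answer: -2360/3 ≈ -786.67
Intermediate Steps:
A(R) = -R/3
Q = -17 (Q = -15 - 2 = -17)
j = -190 (j = -173 - 17 = -190)
A(-10)*(-179) + j = -⅓*(-10)*(-179) - 190 = (10/3)*(-179) - 190 = -1790/3 - 190 = -2360/3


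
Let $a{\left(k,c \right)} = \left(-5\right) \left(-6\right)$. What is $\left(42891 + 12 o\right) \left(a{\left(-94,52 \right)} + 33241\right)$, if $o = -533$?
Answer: $1214225145$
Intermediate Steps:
$a{\left(k,c \right)} = 30$
$\left(42891 + 12 o\right) \left(a{\left(-94,52 \right)} + 33241\right) = \left(42891 + 12 \left(-533\right)\right) \left(30 + 33241\right) = \left(42891 - 6396\right) 33271 = 36495 \cdot 33271 = 1214225145$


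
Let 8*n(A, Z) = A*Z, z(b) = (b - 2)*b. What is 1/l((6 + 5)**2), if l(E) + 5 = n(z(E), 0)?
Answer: -1/5 ≈ -0.20000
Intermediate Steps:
z(b) = b*(-2 + b) (z(b) = (-2 + b)*b = b*(-2 + b))
n(A, Z) = A*Z/8 (n(A, Z) = (A*Z)/8 = A*Z/8)
l(E) = -5 (l(E) = -5 + (1/8)*(E*(-2 + E))*0 = -5 + 0 = -5)
1/l((6 + 5)**2) = 1/(-5) = -1/5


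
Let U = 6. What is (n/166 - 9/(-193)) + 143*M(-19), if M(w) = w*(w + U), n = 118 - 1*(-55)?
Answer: 1131649081/32038 ≈ 35322.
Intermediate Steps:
n = 173 (n = 118 + 55 = 173)
M(w) = w*(6 + w) (M(w) = w*(w + 6) = w*(6 + w))
(n/166 - 9/(-193)) + 143*M(-19) = (173/166 - 9/(-193)) + 143*(-19*(6 - 19)) = (173*(1/166) - 9*(-1/193)) + 143*(-19*(-13)) = (173/166 + 9/193) + 143*247 = 34883/32038 + 35321 = 1131649081/32038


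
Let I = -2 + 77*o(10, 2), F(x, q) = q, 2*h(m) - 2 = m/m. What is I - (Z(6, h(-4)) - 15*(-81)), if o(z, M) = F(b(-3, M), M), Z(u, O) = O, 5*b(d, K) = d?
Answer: -2129/2 ≈ -1064.5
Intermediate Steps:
b(d, K) = d/5
h(m) = 3/2 (h(m) = 1 + (m/m)/2 = 1 + (½)*1 = 1 + ½ = 3/2)
o(z, M) = M
I = 152 (I = -2 + 77*2 = -2 + 154 = 152)
I - (Z(6, h(-4)) - 15*(-81)) = 152 - (3/2 - 15*(-81)) = 152 - (3/2 + 1215) = 152 - 1*2433/2 = 152 - 2433/2 = -2129/2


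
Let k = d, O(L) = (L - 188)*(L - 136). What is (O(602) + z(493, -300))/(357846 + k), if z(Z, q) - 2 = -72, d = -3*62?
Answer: 96427/178830 ≈ 0.53921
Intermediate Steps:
d = -186
O(L) = (-188 + L)*(-136 + L)
z(Z, q) = -70 (z(Z, q) = 2 - 72 = -70)
k = -186
(O(602) + z(493, -300))/(357846 + k) = ((25568 + 602**2 - 324*602) - 70)/(357846 - 186) = ((25568 + 362404 - 195048) - 70)/357660 = (192924 - 70)*(1/357660) = 192854*(1/357660) = 96427/178830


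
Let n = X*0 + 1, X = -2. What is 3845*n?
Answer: 3845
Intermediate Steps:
n = 1 (n = -2*0 + 1 = 0 + 1 = 1)
3845*n = 3845*1 = 3845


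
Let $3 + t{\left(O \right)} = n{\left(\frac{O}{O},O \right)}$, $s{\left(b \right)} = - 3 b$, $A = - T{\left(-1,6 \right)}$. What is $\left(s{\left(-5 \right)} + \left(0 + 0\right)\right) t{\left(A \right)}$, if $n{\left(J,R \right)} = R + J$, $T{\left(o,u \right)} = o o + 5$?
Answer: $-120$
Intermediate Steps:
$T{\left(o,u \right)} = 5 + o^{2}$ ($T{\left(o,u \right)} = o^{2} + 5 = 5 + o^{2}$)
$n{\left(J,R \right)} = J + R$
$A = -6$ ($A = - (5 + \left(-1\right)^{2}) = - (5 + 1) = \left(-1\right) 6 = -6$)
$t{\left(O \right)} = -2 + O$ ($t{\left(O \right)} = -3 + \left(\frac{O}{O} + O\right) = -3 + \left(1 + O\right) = -2 + O$)
$\left(s{\left(-5 \right)} + \left(0 + 0\right)\right) t{\left(A \right)} = \left(\left(-3\right) \left(-5\right) + \left(0 + 0\right)\right) \left(-2 - 6\right) = \left(15 + 0\right) \left(-8\right) = 15 \left(-8\right) = -120$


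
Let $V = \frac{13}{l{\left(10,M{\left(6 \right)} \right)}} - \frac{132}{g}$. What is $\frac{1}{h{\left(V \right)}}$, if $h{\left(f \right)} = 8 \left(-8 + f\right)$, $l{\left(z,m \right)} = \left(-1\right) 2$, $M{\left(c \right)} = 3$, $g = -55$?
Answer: $- \frac{5}{484} \approx -0.010331$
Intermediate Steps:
$l{\left(z,m \right)} = -2$
$V = - \frac{41}{10}$ ($V = \frac{13}{-2} - \frac{132}{-55} = 13 \left(- \frac{1}{2}\right) - - \frac{12}{5} = - \frac{13}{2} + \frac{12}{5} = - \frac{41}{10} \approx -4.1$)
$h{\left(f \right)} = -64 + 8 f$
$\frac{1}{h{\left(V \right)}} = \frac{1}{-64 + 8 \left(- \frac{41}{10}\right)} = \frac{1}{-64 - \frac{164}{5}} = \frac{1}{- \frac{484}{5}} = - \frac{5}{484}$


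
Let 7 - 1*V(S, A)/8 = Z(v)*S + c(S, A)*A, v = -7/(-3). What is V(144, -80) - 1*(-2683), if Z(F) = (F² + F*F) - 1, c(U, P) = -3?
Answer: -10573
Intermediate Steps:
v = 7/3 (v = -7*(-⅓) = 7/3 ≈ 2.3333)
Z(F) = -1 + 2*F² (Z(F) = (F² + F²) - 1 = 2*F² - 1 = -1 + 2*F²)
V(S, A) = 56 + 24*A - 712*S/9 (V(S, A) = 56 - 8*((-1 + 2*(7/3)²)*S - 3*A) = 56 - 8*((-1 + 2*(49/9))*S - 3*A) = 56 - 8*((-1 + 98/9)*S - 3*A) = 56 - 8*(89*S/9 - 3*A) = 56 - 8*(-3*A + 89*S/9) = 56 + (24*A - 712*S/9) = 56 + 24*A - 712*S/9)
V(144, -80) - 1*(-2683) = (56 + 24*(-80) - 712/9*144) - 1*(-2683) = (56 - 1920 - 11392) + 2683 = -13256 + 2683 = -10573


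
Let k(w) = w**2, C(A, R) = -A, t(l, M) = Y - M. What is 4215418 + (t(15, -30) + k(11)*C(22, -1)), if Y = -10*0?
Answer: 4212786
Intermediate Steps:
Y = 0
t(l, M) = -M (t(l, M) = 0 - M = -M)
4215418 + (t(15, -30) + k(11)*C(22, -1)) = 4215418 + (-1*(-30) + 11**2*(-1*22)) = 4215418 + (30 + 121*(-22)) = 4215418 + (30 - 2662) = 4215418 - 2632 = 4212786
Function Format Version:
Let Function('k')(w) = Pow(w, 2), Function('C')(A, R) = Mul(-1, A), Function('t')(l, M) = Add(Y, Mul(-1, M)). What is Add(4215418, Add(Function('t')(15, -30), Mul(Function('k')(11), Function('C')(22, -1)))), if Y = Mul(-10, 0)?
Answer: 4212786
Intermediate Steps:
Y = 0
Function('t')(l, M) = Mul(-1, M) (Function('t')(l, M) = Add(0, Mul(-1, M)) = Mul(-1, M))
Add(4215418, Add(Function('t')(15, -30), Mul(Function('k')(11), Function('C')(22, -1)))) = Add(4215418, Add(Mul(-1, -30), Mul(Pow(11, 2), Mul(-1, 22)))) = Add(4215418, Add(30, Mul(121, -22))) = Add(4215418, Add(30, -2662)) = Add(4215418, -2632) = 4212786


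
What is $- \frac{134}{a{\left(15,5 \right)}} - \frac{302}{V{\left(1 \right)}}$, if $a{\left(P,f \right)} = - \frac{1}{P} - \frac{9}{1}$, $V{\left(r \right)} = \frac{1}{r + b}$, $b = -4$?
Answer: $\frac{62613}{68} \approx 920.78$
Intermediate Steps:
$V{\left(r \right)} = \frac{1}{-4 + r}$ ($V{\left(r \right)} = \frac{1}{r - 4} = \frac{1}{-4 + r}$)
$a{\left(P,f \right)} = -9 - \frac{1}{P}$ ($a{\left(P,f \right)} = - \frac{1}{P} - 9 = -9 - \frac{1}{P}$)
$- \frac{134}{a{\left(15,5 \right)}} - \frac{302}{V{\left(1 \right)}} = - \frac{134}{-9 - \frac{1}{15}} - \frac{302}{\frac{1}{-4 + 1}} = - \frac{134}{-9 - \frac{1}{15}} - \frac{302}{\frac{1}{-3}} = - \frac{134}{-9 - \frac{1}{15}} - \frac{302}{- \frac{1}{3}} = - \frac{134}{- \frac{136}{15}} - -906 = \left(-134\right) \left(- \frac{15}{136}\right) + 906 = \frac{1005}{68} + 906 = \frac{62613}{68}$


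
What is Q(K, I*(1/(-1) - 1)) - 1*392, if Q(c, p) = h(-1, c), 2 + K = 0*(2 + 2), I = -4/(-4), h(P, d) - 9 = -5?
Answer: -388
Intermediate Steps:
h(P, d) = 4 (h(P, d) = 9 - 5 = 4)
I = 1 (I = -4*(-1/4) = 1)
K = -2 (K = -2 + 0*(2 + 2) = -2 + 0*4 = -2 + 0 = -2)
Q(c, p) = 4
Q(K, I*(1/(-1) - 1)) - 1*392 = 4 - 1*392 = 4 - 392 = -388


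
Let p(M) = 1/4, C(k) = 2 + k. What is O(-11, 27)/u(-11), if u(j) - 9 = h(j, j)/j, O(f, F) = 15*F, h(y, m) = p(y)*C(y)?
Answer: 44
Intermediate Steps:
p(M) = ¼
h(y, m) = ½ + y/4 (h(y, m) = (2 + y)/4 = ½ + y/4)
u(j) = 9 + (½ + j/4)/j
O(-11, 27)/u(-11) = (15*27)/(((¼)*(2 + 37*(-11))/(-11))) = 405/(((¼)*(-1/11)*(2 - 407))) = 405/(((¼)*(-1/11)*(-405))) = 405/(405/44) = 405*(44/405) = 44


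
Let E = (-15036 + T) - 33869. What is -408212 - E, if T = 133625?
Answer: -492932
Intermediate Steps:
E = 84720 (E = (-15036 + 133625) - 33869 = 118589 - 33869 = 84720)
-408212 - E = -408212 - 1*84720 = -408212 - 84720 = -492932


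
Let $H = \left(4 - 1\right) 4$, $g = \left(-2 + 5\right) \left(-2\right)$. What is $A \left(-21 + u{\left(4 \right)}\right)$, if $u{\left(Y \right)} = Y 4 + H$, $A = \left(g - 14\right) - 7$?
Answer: $-189$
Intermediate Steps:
$g = -6$ ($g = 3 \left(-2\right) = -6$)
$A = -27$ ($A = \left(-6 - 14\right) - 7 = -20 - 7 = -27$)
$H = 12$ ($H = 3 \cdot 4 = 12$)
$u{\left(Y \right)} = 12 + 4 Y$ ($u{\left(Y \right)} = Y 4 + 12 = 4 Y + 12 = 12 + 4 Y$)
$A \left(-21 + u{\left(4 \right)}\right) = - 27 \left(-21 + \left(12 + 4 \cdot 4\right)\right) = - 27 \left(-21 + \left(12 + 16\right)\right) = - 27 \left(-21 + 28\right) = \left(-27\right) 7 = -189$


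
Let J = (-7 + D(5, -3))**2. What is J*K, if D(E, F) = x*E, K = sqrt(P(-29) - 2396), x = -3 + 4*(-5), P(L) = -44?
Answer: 29768*I*sqrt(610) ≈ 7.3522e+5*I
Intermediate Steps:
x = -23 (x = -3 - 20 = -23)
K = 2*I*sqrt(610) (K = sqrt(-44 - 2396) = sqrt(-2440) = 2*I*sqrt(610) ≈ 49.396*I)
D(E, F) = -23*E
J = 14884 (J = (-7 - 23*5)**2 = (-7 - 115)**2 = (-122)**2 = 14884)
J*K = 14884*(2*I*sqrt(610)) = 29768*I*sqrt(610)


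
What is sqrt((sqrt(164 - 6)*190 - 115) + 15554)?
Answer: sqrt(15439 + 190*sqrt(158)) ≈ 133.52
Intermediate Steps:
sqrt((sqrt(164 - 6)*190 - 115) + 15554) = sqrt((sqrt(158)*190 - 115) + 15554) = sqrt((190*sqrt(158) - 115) + 15554) = sqrt((-115 + 190*sqrt(158)) + 15554) = sqrt(15439 + 190*sqrt(158))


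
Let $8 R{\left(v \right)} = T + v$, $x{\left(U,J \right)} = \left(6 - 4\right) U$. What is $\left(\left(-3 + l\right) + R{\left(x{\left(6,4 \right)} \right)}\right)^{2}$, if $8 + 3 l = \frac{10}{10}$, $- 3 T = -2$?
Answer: $\frac{225}{16} \approx 14.063$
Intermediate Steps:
$T = \frac{2}{3}$ ($T = \left(- \frac{1}{3}\right) \left(-2\right) = \frac{2}{3} \approx 0.66667$)
$x{\left(U,J \right)} = 2 U$
$l = - \frac{7}{3}$ ($l = - \frac{8}{3} + \frac{10 \cdot \frac{1}{10}}{3} = - \frac{8}{3} + \frac{1}{3} \cdot 1 = - \frac{8}{3} + \frac{1}{3} = - \frac{7}{3} \approx -2.3333$)
$R{\left(v \right)} = \frac{1}{12} + \frac{v}{8}$ ($R{\left(v \right)} = \frac{\frac{2}{3} + v}{8} = \frac{1}{12} + \frac{v}{8}$)
$\left(\left(-3 + l\right) + R{\left(x{\left(6,4 \right)} \right)}\right)^{2} = \left(\left(-3 - \frac{7}{3}\right) + \left(\frac{1}{12} + \frac{2 \cdot 6}{8}\right)\right)^{2} = \left(- \frac{16}{3} + \left(\frac{1}{12} + \frac{1}{8} \cdot 12\right)\right)^{2} = \left(- \frac{16}{3} + \left(\frac{1}{12} + \frac{3}{2}\right)\right)^{2} = \left(- \frac{16}{3} + \frac{19}{12}\right)^{2} = \left(- \frac{15}{4}\right)^{2} = \frac{225}{16}$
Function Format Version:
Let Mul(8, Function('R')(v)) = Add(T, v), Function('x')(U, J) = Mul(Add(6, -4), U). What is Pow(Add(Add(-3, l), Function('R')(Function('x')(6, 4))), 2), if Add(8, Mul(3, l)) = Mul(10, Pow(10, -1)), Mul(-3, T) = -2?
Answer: Rational(225, 16) ≈ 14.063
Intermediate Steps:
T = Rational(2, 3) (T = Mul(Rational(-1, 3), -2) = Rational(2, 3) ≈ 0.66667)
Function('x')(U, J) = Mul(2, U)
l = Rational(-7, 3) (l = Add(Rational(-8, 3), Mul(Rational(1, 3), Mul(10, Pow(10, -1)))) = Add(Rational(-8, 3), Mul(Rational(1, 3), Mul(10, Rational(1, 10)))) = Add(Rational(-8, 3), Mul(Rational(1, 3), 1)) = Add(Rational(-8, 3), Rational(1, 3)) = Rational(-7, 3) ≈ -2.3333)
Function('R')(v) = Add(Rational(1, 12), Mul(Rational(1, 8), v)) (Function('R')(v) = Mul(Rational(1, 8), Add(Rational(2, 3), v)) = Add(Rational(1, 12), Mul(Rational(1, 8), v)))
Pow(Add(Add(-3, l), Function('R')(Function('x')(6, 4))), 2) = Pow(Add(Add(-3, Rational(-7, 3)), Add(Rational(1, 12), Mul(Rational(1, 8), Mul(2, 6)))), 2) = Pow(Add(Rational(-16, 3), Add(Rational(1, 12), Mul(Rational(1, 8), 12))), 2) = Pow(Add(Rational(-16, 3), Add(Rational(1, 12), Rational(3, 2))), 2) = Pow(Add(Rational(-16, 3), Rational(19, 12)), 2) = Pow(Rational(-15, 4), 2) = Rational(225, 16)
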